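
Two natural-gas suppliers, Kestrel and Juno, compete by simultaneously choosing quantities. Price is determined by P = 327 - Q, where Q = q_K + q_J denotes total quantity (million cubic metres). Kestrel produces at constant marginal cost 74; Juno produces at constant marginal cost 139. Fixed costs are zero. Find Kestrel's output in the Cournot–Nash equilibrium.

Kestrel's profit: π_K = (327 - Q)q_K - (74q_K). Setting ∂π_K/∂q_K = 0: 253 - 2q_K - (q_J) = 0.
Juno's first-order condition: 188 - 2q_J - (q_K) = 0.
So q_K = (253 - q_J)/2 and q_J = (188 - q_K)/2.
Substituting one into the other gives q_K = 106 and q_J = 41.

106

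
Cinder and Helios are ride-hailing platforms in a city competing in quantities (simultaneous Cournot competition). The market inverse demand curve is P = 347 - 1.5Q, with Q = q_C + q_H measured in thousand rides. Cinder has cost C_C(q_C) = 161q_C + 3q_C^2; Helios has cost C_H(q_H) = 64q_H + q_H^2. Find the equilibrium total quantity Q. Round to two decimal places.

64.88

Cinder's profit: π_C = (347 - 1.5Q)q_C - (161q_C + 3q_C²). Setting ∂π_C/∂q_C = 0: 186 - 9q_C - (3/2)(q_H) = 0.
Helios's profit: π_H = (347 - 1.5Q)q_H - (64q_H + q_H²). Setting ∂π_H/∂q_H = 0: 283 - 5q_H - (3/2)(q_C) = 0.
Best responses: q_C = (186 - (3/2)q_H)/9, q_H = (283 - (3/2)q_C)/5.
Substituting one into the other gives q_C = 674/57 and q_H = 1008/19.
Total output Q = 674/57 + 1008/19 = 64.8772.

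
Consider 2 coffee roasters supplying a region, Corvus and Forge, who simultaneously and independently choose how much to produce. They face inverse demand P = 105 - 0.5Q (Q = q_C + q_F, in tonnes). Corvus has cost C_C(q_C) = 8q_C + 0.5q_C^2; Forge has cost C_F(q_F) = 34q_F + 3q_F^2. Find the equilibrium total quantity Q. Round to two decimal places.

Corvus's profit: π_C = (105 - 0.5Q)q_C - (8q_C + (1/2)q_C²). Setting ∂π_C/∂q_C = 0: 97 - 2q_C - (1/2)(q_F) = 0.
Forge's first-order condition: 71 - 7q_F - (1/2)(q_C) = 0.
Best responses: q_C = (97 - (1/2)q_F)/2, q_F = (71 - (1/2)q_C)/7.
Substituting one into the other gives q_C = 234/5 and q_F = 34/5.
Total output Q = 234/5 + 34/5 = 268/5.

53.60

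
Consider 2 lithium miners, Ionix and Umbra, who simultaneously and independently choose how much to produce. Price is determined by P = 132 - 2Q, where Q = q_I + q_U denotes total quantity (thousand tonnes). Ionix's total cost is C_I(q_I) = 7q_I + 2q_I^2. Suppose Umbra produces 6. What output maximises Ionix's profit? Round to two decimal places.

With the rival's output fixed at 6, Ionix's profit is π_I = (132 - 2·6 - 2q_I)q_I - (7q_I + 2q_I²) = (120 - 2q_I)q_I - (7q_I + 2q_I²).
∂π_I/∂q_I = 113 - 8q_I = 0, so q_I = 113/8.

14.13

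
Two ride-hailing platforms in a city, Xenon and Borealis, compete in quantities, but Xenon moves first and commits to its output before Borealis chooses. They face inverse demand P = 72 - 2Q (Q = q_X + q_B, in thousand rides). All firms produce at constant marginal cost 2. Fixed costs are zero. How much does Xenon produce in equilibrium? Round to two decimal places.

17.50

The follower Borealis best-responds to any q_X: π_B = (72 - 2Q)q_B - 2q_B.
Setting the follower's marginal profit to zero, 70 - 2q_X - 4q_B = 0, i.e. q_B = (70 - 2q_X)/4.
The leader anticipates this reaction. Substituting into P = 72 - 2Q gives P = 37 - q_X, so π_X = (37 - q_X)q_X - 2q_X.
Maximising: ∂π_X/∂q_X = 35 - 2q_X = 0, giving q_X = 35/2.
Then q_B = (70 - 2·(35/2))/4 = 35/4.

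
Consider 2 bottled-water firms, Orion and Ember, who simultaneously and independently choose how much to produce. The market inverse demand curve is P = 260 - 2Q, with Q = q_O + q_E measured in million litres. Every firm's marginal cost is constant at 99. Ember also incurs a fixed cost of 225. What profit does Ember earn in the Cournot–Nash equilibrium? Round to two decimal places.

1215.06

A representative firm's profit is π_i = q_i(260 - 2Q) - 99q_i.
Setting ∂π_i/∂q_i = 0 with rivals' quantities fixed: 161 - 4q_i - 2q_j = 0.
By symmetry each firm produces the same amount; substituting q_j = q_i yields q_i = 161/6.
Price P = 260 - 2·(161/3) = 458/3.
Ember's profit: (458/3 - 99)·(161/6) - 225 = 1215.0556.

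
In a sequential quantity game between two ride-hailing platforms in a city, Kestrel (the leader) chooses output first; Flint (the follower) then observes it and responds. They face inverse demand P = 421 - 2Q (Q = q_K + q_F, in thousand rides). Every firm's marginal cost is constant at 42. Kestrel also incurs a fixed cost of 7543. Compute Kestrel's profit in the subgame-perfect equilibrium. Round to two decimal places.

The follower Flint best-responds to any q_K: π_F = (421 - 2Q)q_F - 42q_F.
∂π_F/∂q_F = 379 - 2q_K - 4q_F = 0 gives the reaction function q_F = (379 - 2q_K)/4.
The leader anticipates this reaction. Substituting into P = 421 - 2Q gives P = 463/2 - q_K, so π_K = (463/2 - q_K)q_K - 42q_K.
Maximising: ∂π_K/∂q_K = 379/2 - 2q_K = 0, giving q_K = 379/4.
Then q_F = (379 - 2·(379/4))/4 = 379/8.
Price P = 421 - 2·(1137/8) = 547/4.
Kestrel's profit: (547/4 - 42)·(379/4) - 7543 = 1434.5625.

1434.56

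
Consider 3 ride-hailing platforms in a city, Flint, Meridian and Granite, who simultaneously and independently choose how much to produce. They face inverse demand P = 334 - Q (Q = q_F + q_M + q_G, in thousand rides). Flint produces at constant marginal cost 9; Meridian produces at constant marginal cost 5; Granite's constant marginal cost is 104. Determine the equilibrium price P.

Flint's profit: π_F = (334 - Q)q_F - (9q_F). Setting ∂π_F/∂q_F = 0: 325 - 2q_F - (q_M + q_G) = 0.
Meridian's first-order condition: 329 - 2q_M - (q_F + q_G) = 0.
Granite's first-order condition: 230 - 2q_G - (q_F + q_M) = 0.
Adding the 3 first-order conditions: 884 − 4Q = 0, so Q = 221.
Back-substituting: q_F = (325 − 221) = 104, q_M = (329 − 221) = 108, q_G = (230 − 221) = 9.
Total output Q = 221, so price P = 334 - 221 = 113.

113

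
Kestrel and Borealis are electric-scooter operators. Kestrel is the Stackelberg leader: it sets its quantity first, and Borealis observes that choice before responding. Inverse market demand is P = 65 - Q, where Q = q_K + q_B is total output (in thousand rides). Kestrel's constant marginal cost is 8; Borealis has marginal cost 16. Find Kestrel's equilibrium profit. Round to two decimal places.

528.13

Solve by backward induction. Given q_K, the follower Borealis maximises π_B = (65 - q_K - q_B)q_B - 16q_B.
Follower FOC: 49 - q_K - 2q_B = 0, so q_B(q_K) = (49 - q_K)/2.
The leader anticipates this reaction. Substituting into P = 65 - Q gives P = 81/2 - (1/2)q_K, so π_K = (81/2 - (1/2)q_K)q_K - 8q_K.
The leader's first-order condition 65/2 - q_K = 0 yields q_K = 65/2.
Then q_B = (49 - 65/2)/2 = 33/4.
Price P = 65 - 163/4 = 97/4.
Kestrel's profit: (97/4 - 8)·(65/2) = 528.1250.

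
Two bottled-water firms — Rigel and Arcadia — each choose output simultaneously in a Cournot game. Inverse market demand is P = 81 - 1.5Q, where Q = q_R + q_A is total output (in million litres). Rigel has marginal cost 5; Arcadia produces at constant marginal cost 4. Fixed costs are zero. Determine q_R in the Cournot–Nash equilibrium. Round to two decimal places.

16.67

Rigel's profit: π_R = (81 - 1.5Q)q_R - (5q_R). Setting ∂π_R/∂q_R = 0: 76 - 3q_R - (3/2)(q_A) = 0.
Arcadia's profit: π_A = (81 - 1.5Q)q_A - (4q_A). Setting ∂π_A/∂q_A = 0: 77 - 3q_A - (3/2)(q_R) = 0.
So q_R = (76 - (3/2)q_A)/3 and q_A = (77 - (3/2)q_R)/3.
Substituting one into the other gives q_R = 50/3 and q_A = 52/3.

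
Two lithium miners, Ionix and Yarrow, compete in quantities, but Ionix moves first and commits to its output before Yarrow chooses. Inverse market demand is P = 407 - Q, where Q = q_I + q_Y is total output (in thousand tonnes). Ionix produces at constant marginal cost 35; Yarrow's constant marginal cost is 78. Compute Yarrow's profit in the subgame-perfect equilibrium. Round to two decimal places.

The follower Yarrow best-responds to any q_I: π_Y = (407 - Q)q_Y - 78q_Y.
Setting the follower's marginal profit to zero, 329 - q_I - 2q_Y = 0, i.e. q_Y = (329 - q_I)/2.
The leader anticipates this reaction. Substituting into P = 407 - Q gives P = 485/2 - (1/2)q_I, so π_I = (485/2 - (1/2)q_I)q_I - 35q_I.
The leader's first-order condition 415/2 - q_I = 0 yields q_I = 415/2.
Then q_Y = (329 - 415/2)/2 = 243/4.
Price P = 407 - 1073/4 = 555/4.
Yarrow's profit: (555/4 - 78)·(243/4) = 3690.5625.

3690.56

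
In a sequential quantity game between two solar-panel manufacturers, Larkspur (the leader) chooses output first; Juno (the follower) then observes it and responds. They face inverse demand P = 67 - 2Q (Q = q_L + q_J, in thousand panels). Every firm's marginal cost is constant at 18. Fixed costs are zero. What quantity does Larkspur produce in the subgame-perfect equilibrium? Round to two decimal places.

Solve by backward induction. Given q_L, the follower Juno maximises π_J = (67 - 2q_L - 2q_J)q_J - 18q_J.
Setting the follower's marginal profit to zero, 49 - 2q_L - 4q_J = 0, i.e. q_J = (49 - 2q_L)/4.
The leader anticipates this reaction. Substituting into P = 67 - 2Q gives P = 85/2 - q_L, so π_L = (85/2 - q_L)q_L - 18q_L.
Maximising: ∂π_L/∂q_L = 49/2 - 2q_L = 0, giving q_L = 49/4.
Then q_J = (49 - 2·(49/4))/4 = 49/8.

12.25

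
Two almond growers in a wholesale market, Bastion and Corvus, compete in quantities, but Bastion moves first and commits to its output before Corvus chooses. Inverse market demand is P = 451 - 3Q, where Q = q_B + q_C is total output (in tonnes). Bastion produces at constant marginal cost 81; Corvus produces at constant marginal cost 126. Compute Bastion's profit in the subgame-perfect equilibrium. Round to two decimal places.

Solve by backward induction. Given q_B, the follower Corvus maximises π_C = (451 - 3q_B - 3q_C)q_C - 126q_C.
∂π_C/∂q_C = 325 - 3q_B - 6q_C = 0 gives the reaction function q_C = (325 - 3q_B)/6.
Bastion substitutes q_C(q_B) into its own profit: π_B = q_B(451 - 3q_B - (325 - 3q_B)/2) - 81q_B = (577/2 - (3/2)q_B)q_B - 81q_B.
Maximising: ∂π_B/∂q_B = 415/2 - 3q_B = 0, giving q_B = 415/6.
Then q_C = (325 - 3·(415/6))/6 = 235/12.
Price P = 451 - 3·(355/4) = 739/4.
Bastion's profit: (739/4 - 81)·(415/6) = 7176.0417.

7176.04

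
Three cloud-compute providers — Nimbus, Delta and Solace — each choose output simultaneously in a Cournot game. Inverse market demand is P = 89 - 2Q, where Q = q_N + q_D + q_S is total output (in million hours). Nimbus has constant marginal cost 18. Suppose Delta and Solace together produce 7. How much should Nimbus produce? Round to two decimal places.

With rivals' combined output fixed at 7, Nimbus's profit is π_N = (89 - 2·7 - 2q_N)q_N - (18q_N) = (75 - 2q_N)q_N - (18q_N).
∂π_N/∂q_N = 57 - 4q_N = 0, so q_N = 57/4.

14.25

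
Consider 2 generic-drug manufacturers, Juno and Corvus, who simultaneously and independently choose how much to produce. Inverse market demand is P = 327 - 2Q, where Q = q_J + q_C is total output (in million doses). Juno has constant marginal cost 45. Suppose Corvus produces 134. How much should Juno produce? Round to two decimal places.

3.50

With the rival's output fixed at 134, Juno's profit is π_J = (327 - 2·134 - 2q_J)q_J - (45q_J) = (59 - 2q_J)q_J - (45q_J).
∂π_J/∂q_J = 14 - 4q_J = 0, so q_J = 7/2.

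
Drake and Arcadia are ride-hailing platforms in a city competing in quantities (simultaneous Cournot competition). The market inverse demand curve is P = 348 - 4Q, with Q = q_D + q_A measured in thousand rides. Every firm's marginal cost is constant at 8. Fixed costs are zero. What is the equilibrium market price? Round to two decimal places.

121.33

A representative firm's profit is π_i = q_i(348 - 4Q) - 8q_i.
First-order condition (treating rivals' output as given): 340 - 8q_i - 4q_j = 0.
By symmetry each firm produces the same amount; substituting q_j = q_i yields q_i = 340/12 = 85/3.
Total output Q = 170/3, so price P = 348 - 4·(170/3) = 364/3.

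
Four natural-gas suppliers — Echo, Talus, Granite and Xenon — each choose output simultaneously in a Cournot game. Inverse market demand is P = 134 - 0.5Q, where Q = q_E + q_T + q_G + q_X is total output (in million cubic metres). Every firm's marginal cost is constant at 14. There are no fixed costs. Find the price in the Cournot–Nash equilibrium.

38

A representative firm's profit is π_i = q_i(134 - 0.5Q) - 14q_i.
First-order condition (treating rivals' output as given): 120 - q_i - (1/2)·Σ_{j≠i} q_j = 0.
With identical firms every q_j equals q_i, so Σ_{j≠i} q_j = 3q_i and 120 = (5/2)q_i, giving q_i = 48.
Total output Q = 192, so price P = 134 - (1/2)·192 = 38.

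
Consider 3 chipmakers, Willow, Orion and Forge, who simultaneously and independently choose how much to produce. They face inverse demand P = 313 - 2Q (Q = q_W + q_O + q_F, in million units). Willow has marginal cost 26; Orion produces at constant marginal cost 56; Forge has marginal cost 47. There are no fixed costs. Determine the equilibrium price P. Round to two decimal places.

110.50

Willow's profit: π_W = (313 - 2Q)q_W - (26q_W). Setting ∂π_W/∂q_W = 0: 287 - 4q_W - 2(q_O + q_F) = 0.
Orion's profit: π_O = (313 - 2Q)q_O - (56q_O). Setting ∂π_O/∂q_O = 0: 257 - 4q_O - 2(q_W + q_F) = 0.
Forge's first-order condition: 266 - 4q_F - 2(q_W + q_O) = 0.
Summing all 3 equations gives 810 − 8Q = 0, hence Q = 405/4.
Back-substituting: q_W = (287 − 405/2)/2 = 169/4, q_O = (257 − 405/2)/2 = 109/4, q_F = (266 − 405/2)/2 = 127/4.
Total output Q = 405/4, so price P = 313 - 2·(405/4) = 221/2.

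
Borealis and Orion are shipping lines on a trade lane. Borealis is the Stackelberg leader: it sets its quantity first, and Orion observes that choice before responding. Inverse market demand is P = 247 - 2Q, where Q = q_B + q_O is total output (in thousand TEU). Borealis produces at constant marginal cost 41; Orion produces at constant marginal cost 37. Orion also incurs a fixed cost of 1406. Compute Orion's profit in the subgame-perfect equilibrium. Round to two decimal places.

79.13

The follower Orion best-responds to any q_B: π_O = (247 - 2Q)q_O - 37q_O.
Setting the follower's marginal profit to zero, 210 - 2q_B - 4q_O = 0, i.e. q_O = (210 - 2q_B)/4.
Borealis substitutes q_O(q_B) into its own profit: π_B = q_B(247 - 2q_B - (210 - 2q_B)/2) - 41q_B = (142 - q_B)q_B - 41q_B.
Leader FOC: 101 - 2q_B = 0, so q_B = 101/2.
Then q_O = (210 - 2·(101/2))/4 = 109/4.
Price P = 247 - 2·(311/4) = 183/2.
Orion's profit: (183/2 - 37)·(109/4) - 1406 = 633/8.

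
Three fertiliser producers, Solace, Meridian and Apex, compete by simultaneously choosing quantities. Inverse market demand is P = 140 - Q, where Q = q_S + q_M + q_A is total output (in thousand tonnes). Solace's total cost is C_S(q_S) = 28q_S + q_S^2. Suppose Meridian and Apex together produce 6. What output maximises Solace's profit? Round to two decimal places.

26.50

With rivals' combined output fixed at 6, Solace's profit is π_S = (140 - 6 - q_S)q_S - (28q_S + q_S²) = (134 - q_S)q_S - (28q_S + q_S²).
∂π_S/∂q_S = 106 - 4q_S = 0, so q_S = 53/2.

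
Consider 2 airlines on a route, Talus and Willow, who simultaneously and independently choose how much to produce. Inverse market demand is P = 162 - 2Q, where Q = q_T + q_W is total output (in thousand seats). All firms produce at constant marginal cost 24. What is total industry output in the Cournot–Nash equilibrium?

A representative firm's profit is π_i = q_i(162 - 2Q) - 24q_i.
Setting ∂π_i/∂q_i = 0 with rivals' quantities fixed: 138 - 4q_i - 2q_j = 0.
By symmetry each firm produces the same amount; substituting q_j = q_i yields q_i = 138/6 = 23.
Total output Q = 23 + 23 = 46.

46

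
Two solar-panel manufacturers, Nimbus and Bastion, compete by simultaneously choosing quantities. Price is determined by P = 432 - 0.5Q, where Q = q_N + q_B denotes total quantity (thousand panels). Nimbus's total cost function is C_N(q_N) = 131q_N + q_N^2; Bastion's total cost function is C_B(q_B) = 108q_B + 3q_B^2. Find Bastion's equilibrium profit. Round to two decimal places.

5485.89

Nimbus's profit: π_N = (432 - 0.5Q)q_N - (131q_N + q_N²). Setting ∂π_N/∂q_N = 0: 301 - 3q_N - (1/2)(q_B) = 0.
Bastion's profit: π_B = (432 - 0.5Q)q_B - (108q_B + 3q_B²). Setting ∂π_B/∂q_B = 0: 324 - 7q_B - (1/2)(q_N) = 0.
So q_N = (301 - (1/2)q_B)/3 and q_B = (324 - (1/2)q_N)/7.
Substituting one into the other gives q_N = 93.7349 and q_B = 39.5904.
Price P = 432 - (1/2)·133.3253 = 365.3373.
Bastion's profit: 365.3373·39.5904 - 108·39.5904 - 3·39.5904² = 5485.8885.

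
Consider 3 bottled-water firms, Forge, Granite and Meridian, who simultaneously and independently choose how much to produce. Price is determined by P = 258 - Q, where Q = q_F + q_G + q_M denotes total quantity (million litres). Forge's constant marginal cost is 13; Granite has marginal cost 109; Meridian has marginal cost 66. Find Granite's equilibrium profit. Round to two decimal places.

6.25

Forge's profit: π_F = (258 - Q)q_F - (13q_F). Setting ∂π_F/∂q_F = 0: 245 - 2q_F - (q_G + q_M) = 0.
Granite's profit: π_G = (258 - Q)q_G - (109q_G). Setting ∂π_G/∂q_G = 0: 149 - 2q_G - (q_F + q_M) = 0.
Meridian's first-order condition: 192 - 2q_M - (q_F + q_G) = 0.
Adding the 3 conditions: 586 − 2Q − 2Q = 0, i.e. Q = 293/2.
Back-substituting: q_F = (245 − 293/2) = 197/2, q_G = (149 − 293/2) = 5/2, q_M = (192 − 293/2) = 91/2.
Price P = 258 - 293/2 = 223/2.
Granite's profit: (223/2 - 109)·(5/2) = 25/4.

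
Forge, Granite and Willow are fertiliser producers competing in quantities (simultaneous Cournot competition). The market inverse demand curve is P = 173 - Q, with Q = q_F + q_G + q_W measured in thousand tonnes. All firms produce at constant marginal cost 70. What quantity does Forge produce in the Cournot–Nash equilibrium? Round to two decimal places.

25.75

A representative firm's profit is π_i = q_i(173 - Q) - 70q_i.
First-order condition (treating rivals' output as given): 103 - 2q_i - Σ_{j≠i} q_j = 0.
With identical firms every q_j equals q_i, so Σ_{j≠i} q_j = 2q_i and 103 = 4q_i, giving q_i = 103/4.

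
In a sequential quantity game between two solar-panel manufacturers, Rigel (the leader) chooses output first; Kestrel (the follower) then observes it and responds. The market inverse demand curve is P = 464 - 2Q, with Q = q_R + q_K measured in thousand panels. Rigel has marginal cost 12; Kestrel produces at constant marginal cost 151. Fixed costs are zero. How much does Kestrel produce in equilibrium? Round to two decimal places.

Solve by backward induction. Given q_R, the follower Kestrel maximises π_K = (464 - 2q_R - 2q_K)q_K - 151q_K.
Setting the follower's marginal profit to zero, 313 - 2q_R - 4q_K = 0, i.e. q_K = (313 - 2q_R)/4.
Rigel substitutes q_K(q_R) into its own profit: π_R = q_R(464 - 2q_R - (313 - 2q_R)/2) - 12q_R = (615/2 - q_R)q_R - 12q_R.
Leader FOC: 591/2 - 2q_R = 0, so q_R = 591/4.
Then q_K = (313 - 2·(591/4))/4 = 35/8.

4.38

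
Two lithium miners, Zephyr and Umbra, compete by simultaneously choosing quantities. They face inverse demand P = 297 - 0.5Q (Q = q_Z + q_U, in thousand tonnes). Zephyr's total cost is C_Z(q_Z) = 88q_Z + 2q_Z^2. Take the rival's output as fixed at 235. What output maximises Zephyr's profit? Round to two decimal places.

With the rival's output fixed at 235, Zephyr's profit is π_Z = (297 - (1/2)·235 - (1/2)q_Z)q_Z - (88q_Z + 2q_Z²) = (359/2 - (1/2)q_Z)q_Z - (88q_Z + 2q_Z²).
∂π_Z/∂q_Z = 183/2 - 5q_Z = 0, so q_Z = 183/10.

18.30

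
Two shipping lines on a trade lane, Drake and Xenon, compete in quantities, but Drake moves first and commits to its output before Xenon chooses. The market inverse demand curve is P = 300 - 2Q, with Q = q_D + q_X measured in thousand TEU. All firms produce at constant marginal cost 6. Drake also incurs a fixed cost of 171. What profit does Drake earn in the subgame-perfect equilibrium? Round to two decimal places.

5231.25

Solve by backward induction. Given q_D, the follower Xenon maximises π_X = (300 - 2q_D - 2q_X)q_X - 6q_X.
Follower FOC: 294 - 2q_D - 4q_X = 0, so q_X(q_D) = (294 - 2q_D)/4.
Drake substitutes q_X(q_D) into its own profit: π_D = q_D(300 - 2q_D - (294 - 2q_D)/2) - 6q_D = (153 - q_D)q_D - 6q_D.
Leader FOC: 147 - 2q_D = 0, so q_D = 147/2.
Then q_X = (294 - 2·(147/2))/4 = 147/4.
Price P = 300 - 2·(441/4) = 159/2.
Drake's profit: (159/2 - 6)·(147/2) - 171 = 5231.2500.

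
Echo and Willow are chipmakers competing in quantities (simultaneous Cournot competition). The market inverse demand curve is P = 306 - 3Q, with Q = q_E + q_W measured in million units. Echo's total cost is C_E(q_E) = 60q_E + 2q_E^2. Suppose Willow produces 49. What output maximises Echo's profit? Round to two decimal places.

9.90

With the rival's output fixed at 49, Echo's profit is π_E = (306 - 3·49 - 3q_E)q_E - (60q_E + 2q_E²) = (159 - 3q_E)q_E - (60q_E + 2q_E²).
∂π_E/∂q_E = 99 - 10q_E = 0, so q_E = 99/10.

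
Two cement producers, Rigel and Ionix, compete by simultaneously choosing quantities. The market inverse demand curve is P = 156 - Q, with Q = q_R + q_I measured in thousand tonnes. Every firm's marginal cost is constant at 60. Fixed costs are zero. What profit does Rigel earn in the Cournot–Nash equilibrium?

1024

A representative firm's profit is π_i = q_i(156 - Q) - 60q_i.
First-order condition (treating rivals' output as given): 96 - 2q_i - q_j = 0.
With identical firms every q_j equals q_i, so q_j = q_i and 96 = 3q_i, giving q_i = 32.
Price P = 156 - 64 = 92.
Rigel's profit: (92 - 60)·32 = 1024.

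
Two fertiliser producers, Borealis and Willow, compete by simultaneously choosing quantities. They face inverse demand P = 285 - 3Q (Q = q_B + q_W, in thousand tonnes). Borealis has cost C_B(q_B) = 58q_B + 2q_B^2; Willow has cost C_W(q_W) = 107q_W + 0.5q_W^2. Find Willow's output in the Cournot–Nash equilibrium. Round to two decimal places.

18.02

Borealis's profit: π_B = (285 - 3Q)q_B - (58q_B + 2q_B²). Setting ∂π_B/∂q_B = 0: 227 - 10q_B - 3(q_W) = 0.
Willow's profit: π_W = (285 - 3Q)q_W - (107q_W + (1/2)q_W²). Setting ∂π_W/∂q_W = 0: 178 - 7q_W - 3(q_B) = 0.
Rearranging gives the reaction functions q_B = (227 - 3q_W)/10 and q_W = (178 - 3q_B)/7.
Solving the pair: q_B = 1055/61, q_W = 1099/61.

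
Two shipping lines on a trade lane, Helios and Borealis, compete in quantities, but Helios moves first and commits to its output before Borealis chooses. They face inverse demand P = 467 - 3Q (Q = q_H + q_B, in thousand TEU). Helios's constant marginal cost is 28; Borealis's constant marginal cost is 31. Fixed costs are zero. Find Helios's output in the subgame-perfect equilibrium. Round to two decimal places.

73.67

The follower Borealis best-responds to any q_H: π_B = (467 - 3Q)q_B - 31q_B.
Follower FOC: 436 - 3q_H - 6q_B = 0, so q_B(q_H) = (436 - 3q_H)/6.
The leader anticipates this reaction. Substituting into P = 467 - 3Q gives P = 249 - (3/2)q_H, so π_H = (249 - (3/2)q_H)q_H - 28q_H.
Leader FOC: 221 - 3q_H = 0, so q_H = 221/3.
Then q_B = (436 - 3·(221/3))/6 = 215/6.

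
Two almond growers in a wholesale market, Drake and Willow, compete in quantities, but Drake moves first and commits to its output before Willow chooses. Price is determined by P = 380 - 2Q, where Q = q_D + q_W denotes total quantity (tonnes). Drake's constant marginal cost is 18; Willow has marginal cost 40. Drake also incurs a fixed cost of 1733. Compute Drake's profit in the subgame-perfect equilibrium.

7483

The follower Willow best-responds to any q_D: π_W = (380 - 2Q)q_W - 40q_W.
∂π_W/∂q_W = 340 - 2q_D - 4q_W = 0 gives the reaction function q_W = (340 - 2q_D)/4.
Drake substitutes q_W(q_D) into its own profit: π_D = q_D(380 - 2q_D - (340 - 2q_D)/2) - 18q_D = (210 - q_D)q_D - 18q_D.
Leader FOC: 192 - 2q_D = 0, so q_D = 96.
Then q_W = (340 - 2·96)/4 = 37.
Price P = 380 - 2·133 = 114.
Drake's profit: (114 - 18)·96 - 1733 = 7483.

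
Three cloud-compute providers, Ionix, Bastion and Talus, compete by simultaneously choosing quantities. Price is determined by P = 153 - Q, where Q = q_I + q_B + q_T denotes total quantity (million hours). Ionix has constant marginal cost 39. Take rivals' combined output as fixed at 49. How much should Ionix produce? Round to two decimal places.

With rivals' combined output fixed at 49, Ionix's profit is π_I = (153 - 49 - q_I)q_I - (39q_I) = (104 - q_I)q_I - (39q_I).
∂π_I/∂q_I = 65 - 2q_I = 0, so q_I = 65/2.

32.50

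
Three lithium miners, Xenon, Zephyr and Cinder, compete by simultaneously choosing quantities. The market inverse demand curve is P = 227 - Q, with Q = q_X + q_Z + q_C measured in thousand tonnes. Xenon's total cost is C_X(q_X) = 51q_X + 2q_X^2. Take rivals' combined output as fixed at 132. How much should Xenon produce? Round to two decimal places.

7.33

With rivals' combined output fixed at 132, Xenon's profit is π_X = (227 - 132 - q_X)q_X - (51q_X + 2q_X²) = (95 - q_X)q_X - (51q_X + 2q_X²).
∂π_X/∂q_X = 44 - 6q_X = 0, so q_X = 22/3.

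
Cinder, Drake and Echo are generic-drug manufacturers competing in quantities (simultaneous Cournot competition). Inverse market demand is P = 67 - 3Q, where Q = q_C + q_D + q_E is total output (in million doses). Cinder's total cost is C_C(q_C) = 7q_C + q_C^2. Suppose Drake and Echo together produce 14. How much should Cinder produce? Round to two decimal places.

2.25

With rivals' combined output fixed at 14, Cinder's profit is π_C = (67 - 3·14 - 3q_C)q_C - (7q_C + q_C²) = (25 - 3q_C)q_C - (7q_C + q_C²).
∂π_C/∂q_C = 18 - 8q_C = 0, so q_C = 9/4.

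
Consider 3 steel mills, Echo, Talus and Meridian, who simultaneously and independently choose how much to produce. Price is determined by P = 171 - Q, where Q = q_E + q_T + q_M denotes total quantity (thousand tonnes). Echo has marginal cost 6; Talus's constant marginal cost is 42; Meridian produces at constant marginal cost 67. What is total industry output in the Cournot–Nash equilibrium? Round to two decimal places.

Echo's profit: π_E = (171 - Q)q_E - (6q_E). Setting ∂π_E/∂q_E = 0: 165 - 2q_E - (q_T + q_M) = 0.
Talus's profit: π_T = (171 - Q)q_T - (42q_T). Setting ∂π_T/∂q_T = 0: 129 - 2q_T - (q_E + q_M) = 0.
Meridian's first-order condition: 104 - 2q_M - (q_E + q_T) = 0.
Adding the 3 first-order conditions: 398 − 4Q = 0, so Q = 199/2.
Back-substituting: q_E = (165 − 199/2) = 131/2, q_T = (129 − 199/2) = 59/2, q_M = (104 − 199/2) = 9/2.
Total output Q = 131/2 + 59/2 + 9/2 = 199/2.

99.50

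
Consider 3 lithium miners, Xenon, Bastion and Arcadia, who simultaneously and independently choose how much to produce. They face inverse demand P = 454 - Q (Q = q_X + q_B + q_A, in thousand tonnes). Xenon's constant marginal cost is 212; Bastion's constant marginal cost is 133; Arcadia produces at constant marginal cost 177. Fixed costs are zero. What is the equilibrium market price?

Xenon's profit: π_X = (454 - Q)q_X - (212q_X). Setting ∂π_X/∂q_X = 0: 242 - 2q_X - (q_B + q_A) = 0.
Bastion's profit: π_B = (454 - Q)q_B - (133q_B). Setting ∂π_B/∂q_B = 0: 321 - 2q_B - (q_X + q_A) = 0.
Arcadia's profit: π_A = (454 - Q)q_A - (177q_A). Setting ∂π_A/∂q_A = 0: 277 - 2q_A - (q_X + q_B) = 0.
Adding the 3 first-order conditions: 840 − 4Q = 0, so Q = 210.
Back-substituting: q_X = (242 − 210) = 32, q_B = (321 − 210) = 111, q_A = (277 − 210) = 67.
Total output Q = 210, so price P = 454 - 210 = 244.

244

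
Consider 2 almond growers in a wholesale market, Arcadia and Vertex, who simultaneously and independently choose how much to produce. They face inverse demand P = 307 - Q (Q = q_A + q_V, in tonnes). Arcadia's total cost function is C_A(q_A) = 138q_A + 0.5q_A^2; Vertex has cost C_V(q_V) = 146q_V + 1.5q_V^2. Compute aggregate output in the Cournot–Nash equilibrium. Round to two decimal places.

71.29

Arcadia's profit: π_A = (307 - Q)q_A - (138q_A + (1/2)q_A²). Setting ∂π_A/∂q_A = 0: 169 - 3q_A - (q_V) = 0.
Vertex's first-order condition: 161 - 5q_V - (q_A) = 0.
Best responses: q_A = (169 - q_V)/3, q_V = (161 - q_A)/5.
Solving the pair: q_A = 342/7, q_V = 157/7.
Total output Q = 342/7 + 157/7 = 499/7.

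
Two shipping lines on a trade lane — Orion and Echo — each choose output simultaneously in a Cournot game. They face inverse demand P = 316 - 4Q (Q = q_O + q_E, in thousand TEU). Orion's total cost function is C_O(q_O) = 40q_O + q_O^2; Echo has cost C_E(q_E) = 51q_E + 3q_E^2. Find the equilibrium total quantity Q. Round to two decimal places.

35.08

Orion's profit: π_O = (316 - 4Q)q_O - (40q_O + q_O²). Setting ∂π_O/∂q_O = 0: 276 - 10q_O - 4(q_E) = 0.
Echo's profit: π_E = (316 - 4Q)q_E - (51q_E + 3q_E²). Setting ∂π_E/∂q_E = 0: 265 - 14q_E - 4(q_O) = 0.
Best responses: q_O = (276 - 4q_E)/10, q_E = (265 - 4q_O)/14.
Solving the pair: q_O = 701/31, q_E = 773/62.
Total output Q = 701/31 + 773/62 = 35.0806.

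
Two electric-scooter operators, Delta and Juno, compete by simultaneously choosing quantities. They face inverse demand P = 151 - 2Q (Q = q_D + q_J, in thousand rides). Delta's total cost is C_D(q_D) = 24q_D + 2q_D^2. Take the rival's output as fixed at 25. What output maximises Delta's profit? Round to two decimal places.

9.63

With the rival's output fixed at 25, Delta's profit is π_D = (151 - 2·25 - 2q_D)q_D - (24q_D + 2q_D²) = (101 - 2q_D)q_D - (24q_D + 2q_D²).
∂π_D/∂q_D = 77 - 8q_D = 0, so q_D = 77/8.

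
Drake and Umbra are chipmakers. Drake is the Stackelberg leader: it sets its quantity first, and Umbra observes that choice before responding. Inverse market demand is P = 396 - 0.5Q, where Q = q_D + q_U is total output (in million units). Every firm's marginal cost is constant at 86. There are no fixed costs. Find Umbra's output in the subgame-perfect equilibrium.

Solve by backward induction. Given q_D, the follower Umbra maximises π_U = (396 - (1/2)q_D - (1/2)q_U)q_U - 86q_U.
∂π_U/∂q_U = 310 - (1/2)q_D - q_U = 0 gives the reaction function q_U = (310 - (1/2)q_D).
The leader anticipates this reaction. Substituting into P = 396 - 0.5Q gives P = 241 - (1/4)q_D, so π_D = (241 - (1/4)q_D)q_D - 86q_D.
Leader FOC: 155 - (1/2)q_D = 0, so q_D = 310.
Then q_U = (310 - (1/2)·310) = 155.

155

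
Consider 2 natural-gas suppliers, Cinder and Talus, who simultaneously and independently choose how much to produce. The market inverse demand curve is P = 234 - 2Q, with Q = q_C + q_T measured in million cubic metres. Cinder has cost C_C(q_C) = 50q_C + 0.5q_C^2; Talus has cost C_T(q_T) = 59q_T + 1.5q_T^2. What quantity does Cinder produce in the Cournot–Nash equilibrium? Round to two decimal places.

Cinder's profit: π_C = (234 - 2Q)q_C - (50q_C + (1/2)q_C²). Setting ∂π_C/∂q_C = 0: 184 - 5q_C - 2(q_T) = 0.
Talus's profit: π_T = (234 - 2Q)q_T - (59q_T + (3/2)q_T²). Setting ∂π_T/∂q_T = 0: 175 - 7q_T - 2(q_C) = 0.
Best responses: q_C = (184 - 2q_T)/5, q_T = (175 - 2q_C)/7.
Solving the pair: q_C = 938/31, q_T = 507/31.

30.26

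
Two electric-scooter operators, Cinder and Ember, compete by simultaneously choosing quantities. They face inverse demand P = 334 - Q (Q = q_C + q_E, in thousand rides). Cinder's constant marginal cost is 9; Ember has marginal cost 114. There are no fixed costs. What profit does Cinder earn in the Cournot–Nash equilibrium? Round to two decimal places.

20544.44

Cinder's profit: π_C = (334 - Q)q_C - (9q_C). Setting ∂π_C/∂q_C = 0: 325 - 2q_C - (q_E) = 0.
Ember's first-order condition: 220 - 2q_E - (q_C) = 0.
Rearranging gives the reaction functions q_C = (325 - q_E)/2 and q_E = (220 - q_C)/2.
Substituting one into the other gives q_C = 430/3 and q_E = 115/3.
Price P = 334 - 545/3 = 457/3.
Cinder's profit: (457/3 - 9)·(430/3) = 20544.4444.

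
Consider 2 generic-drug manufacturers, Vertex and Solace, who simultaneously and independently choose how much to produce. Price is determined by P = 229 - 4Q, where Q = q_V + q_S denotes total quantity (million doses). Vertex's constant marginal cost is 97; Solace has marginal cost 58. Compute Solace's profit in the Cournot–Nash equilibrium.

Vertex's profit: π_V = (229 - 4Q)q_V - (97q_V). Setting ∂π_V/∂q_V = 0: 132 - 8q_V - 4(q_S) = 0.
Solace's profit: π_S = (229 - 4Q)q_S - (58q_S). Setting ∂π_S/∂q_S = 0: 171 - 8q_S - 4(q_V) = 0.
So q_V = (132 - 4q_S)/8 and q_S = (171 - 4q_V)/8.
Solving the pair: q_V = 31/4, q_S = 35/2.
Price P = 229 - 4·(101/4) = 128.
Solace's profit: (128 - 58)·(35/2) = 1225.

1225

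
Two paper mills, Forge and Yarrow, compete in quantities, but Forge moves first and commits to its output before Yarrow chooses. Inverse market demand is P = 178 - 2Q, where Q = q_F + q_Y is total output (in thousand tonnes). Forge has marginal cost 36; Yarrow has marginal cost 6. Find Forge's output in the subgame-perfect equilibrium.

Solve by backward induction. Given q_F, the follower Yarrow maximises π_Y = (178 - 2q_F - 2q_Y)q_Y - 6q_Y.
Follower FOC: 172 - 2q_F - 4q_Y = 0, so q_Y(q_F) = (172 - 2q_F)/4.
Forge substitutes q_Y(q_F) into its own profit: π_F = q_F(178 - 2q_F - (172 - 2q_F)/2) - 36q_F = (92 - q_F)q_F - 36q_F.
Leader FOC: 56 - 2q_F = 0, so q_F = 28.
Then q_Y = (172 - 2·28)/4 = 29.

28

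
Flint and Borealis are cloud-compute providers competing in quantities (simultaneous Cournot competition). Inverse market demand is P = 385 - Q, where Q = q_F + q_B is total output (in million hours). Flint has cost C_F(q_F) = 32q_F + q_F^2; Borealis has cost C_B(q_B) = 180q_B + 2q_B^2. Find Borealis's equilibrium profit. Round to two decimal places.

Flint's profit: π_F = (385 - Q)q_F - (32q_F + q_F²). Setting ∂π_F/∂q_F = 0: 353 - 4q_F - (q_B) = 0.
Borealis's profit: π_B = (385 - Q)q_B - (180q_B + 2q_B²). Setting ∂π_B/∂q_B = 0: 205 - 6q_B - (q_F) = 0.
Best responses: q_F = (353 - q_B)/4, q_B = (205 - q_F)/6.
Substituting one into the other gives q_F = 1913/23 and q_B = 467/23.
Price P = 385 - 103.4783 = 281.5217.
Borealis's profit: 281.5217·(467/23) - 180·(467/23) - 2(467/23)² = 1236.7996.

1236.80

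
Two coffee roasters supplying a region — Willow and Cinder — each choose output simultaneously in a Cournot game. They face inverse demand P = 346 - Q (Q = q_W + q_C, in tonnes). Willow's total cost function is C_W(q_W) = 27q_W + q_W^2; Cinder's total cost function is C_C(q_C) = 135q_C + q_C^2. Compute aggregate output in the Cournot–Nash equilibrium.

106

Willow's profit: π_W = (346 - Q)q_W - (27q_W + q_W²). Setting ∂π_W/∂q_W = 0: 319 - 4q_W - (q_C) = 0.
Cinder's first-order condition: 211 - 4q_C - (q_W) = 0.
So q_W = (319 - q_C)/4 and q_C = (211 - q_W)/4.
Solving the pair: q_W = 71, q_C = 35.
Total output Q = 71 + 35 = 106.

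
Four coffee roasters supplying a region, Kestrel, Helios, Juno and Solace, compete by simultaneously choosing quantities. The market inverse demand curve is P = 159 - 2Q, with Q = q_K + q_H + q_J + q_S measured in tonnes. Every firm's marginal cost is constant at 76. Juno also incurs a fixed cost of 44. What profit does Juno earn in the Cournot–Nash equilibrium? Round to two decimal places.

93.78

Each firm earns π_i = (159 - 2Q)q_i - 76q_i.
Setting ∂π_i/∂q_i = 0 with rivals' quantities fixed: 83 - 4q_i - 2·Σ_{j≠i} q_j = 0.
With identical firms every q_j equals q_i, so Σ_{j≠i} q_j = 3q_i and 83 = 10q_i, giving q_i = 83/10.
Price P = 159 - 2·(166/5) = 463/5.
Juno's profit: (463/5 - 76)·(83/10) - 44 = 93.7800.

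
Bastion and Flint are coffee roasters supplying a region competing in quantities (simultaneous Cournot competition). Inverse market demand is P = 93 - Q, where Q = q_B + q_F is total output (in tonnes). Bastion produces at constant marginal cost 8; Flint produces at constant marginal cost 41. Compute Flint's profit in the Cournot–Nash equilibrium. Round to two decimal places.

40.11

Bastion's profit: π_B = (93 - Q)q_B - (8q_B). Setting ∂π_B/∂q_B = 0: 85 - 2q_B - (q_F) = 0.
Flint's first-order condition: 52 - 2q_F - (q_B) = 0.
Rearranging gives the reaction functions q_B = (85 - q_F)/2 and q_F = (52 - q_B)/2.
Substituting one into the other gives q_B = 118/3 and q_F = 19/3.
Price P = 93 - 137/3 = 142/3.
Flint's profit: (142/3 - 41)·(19/3) = 361/9.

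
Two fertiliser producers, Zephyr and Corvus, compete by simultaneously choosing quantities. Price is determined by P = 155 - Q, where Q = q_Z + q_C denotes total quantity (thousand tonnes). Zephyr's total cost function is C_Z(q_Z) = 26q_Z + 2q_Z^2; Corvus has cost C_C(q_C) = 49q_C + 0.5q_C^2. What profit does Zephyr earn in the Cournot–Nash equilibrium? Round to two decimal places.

Zephyr's profit: π_Z = (155 - Q)q_Z - (26q_Z + 2q_Z²). Setting ∂π_Z/∂q_Z = 0: 129 - 6q_Z - (q_C) = 0.
Corvus's profit: π_C = (155 - Q)q_C - (49q_C + (1/2)q_C²). Setting ∂π_C/∂q_C = 0: 106 - 3q_C - (q_Z) = 0.
So q_Z = (129 - q_C)/6 and q_C = (106 - q_Z)/3.
Substituting one into the other gives q_Z = 281/17 and q_C = 507/17.
Price P = 155 - 788/17 = 1847/17.
Zephyr's profit: (1847/17)·(281/17) - 26·(281/17) - 2(281/17)² = 819.6644.

819.66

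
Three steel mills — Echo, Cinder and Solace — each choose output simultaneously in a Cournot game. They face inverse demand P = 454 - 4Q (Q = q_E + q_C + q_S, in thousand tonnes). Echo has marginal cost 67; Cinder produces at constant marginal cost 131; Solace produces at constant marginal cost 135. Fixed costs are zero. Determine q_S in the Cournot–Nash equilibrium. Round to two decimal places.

Echo's profit: π_E = (454 - 4Q)q_E - (67q_E). Setting ∂π_E/∂q_E = 0: 387 - 8q_E - 4(q_C + q_S) = 0.
Cinder's first-order condition: 323 - 8q_C - 4(q_E + q_S) = 0.
Solace's first-order condition: 319 - 8q_S - 4(q_E + q_C) = 0.
Summing all 3 equations gives 1029 − 16Q = 0, hence Q = 1029/16.
Back-substituting: q_E = (387 − 1029/4)/4 = 519/16, q_C = (323 − 1029/4)/4 = 263/16, q_S = (319 − 1029/4)/4 = 247/16.

15.44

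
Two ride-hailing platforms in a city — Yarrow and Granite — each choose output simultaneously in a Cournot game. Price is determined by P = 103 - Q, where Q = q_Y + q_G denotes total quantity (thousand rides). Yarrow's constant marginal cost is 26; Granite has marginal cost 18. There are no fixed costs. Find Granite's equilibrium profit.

961

Yarrow's profit: π_Y = (103 - Q)q_Y - (26q_Y). Setting ∂π_Y/∂q_Y = 0: 77 - 2q_Y - (q_G) = 0.
Granite's first-order condition: 85 - 2q_G - (q_Y) = 0.
Best responses: q_Y = (77 - q_G)/2, q_G = (85 - q_Y)/2.
Solving the pair: q_Y = 23, q_G = 31.
Price P = 103 - 54 = 49.
Granite's profit: (49 - 18)·31 = 961.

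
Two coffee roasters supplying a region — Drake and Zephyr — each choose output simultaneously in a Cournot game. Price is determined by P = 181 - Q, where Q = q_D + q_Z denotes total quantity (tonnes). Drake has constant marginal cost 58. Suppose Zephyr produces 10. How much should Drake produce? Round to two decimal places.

With the rival's output fixed at 10, Drake's profit is π_D = (181 - 10 - q_D)q_D - (58q_D) = (171 - q_D)q_D - (58q_D).
∂π_D/∂q_D = 113 - 2q_D = 0, so q_D = 113/2.

56.50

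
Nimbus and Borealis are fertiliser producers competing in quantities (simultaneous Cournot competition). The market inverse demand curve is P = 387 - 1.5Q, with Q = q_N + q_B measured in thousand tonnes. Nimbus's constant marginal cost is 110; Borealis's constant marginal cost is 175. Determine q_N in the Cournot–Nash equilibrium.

76

Nimbus's profit: π_N = (387 - 1.5Q)q_N - (110q_N). Setting ∂π_N/∂q_N = 0: 277 - 3q_N - (3/2)(q_B) = 0.
Borealis's profit: π_B = (387 - 1.5Q)q_B - (175q_B). Setting ∂π_B/∂q_B = 0: 212 - 3q_B - (3/2)(q_N) = 0.
Rearranging gives the reaction functions q_N = (277 - (3/2)q_B)/3 and q_B = (212 - (3/2)q_N)/3.
Substituting one into the other gives q_N = 76 and q_B = 98/3.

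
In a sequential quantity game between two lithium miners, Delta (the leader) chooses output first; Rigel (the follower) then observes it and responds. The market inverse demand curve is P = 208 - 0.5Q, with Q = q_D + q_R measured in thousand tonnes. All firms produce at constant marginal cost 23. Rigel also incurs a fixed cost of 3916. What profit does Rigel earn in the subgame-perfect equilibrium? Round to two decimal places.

Solve by backward induction. Given q_D, the follower Rigel maximises π_R = (208 - (1/2)q_D - (1/2)q_R)q_R - 23q_R.
Setting the follower's marginal profit to zero, 185 - (1/2)q_D - q_R = 0, i.e. q_R = (185 - (1/2)q_D).
The leader anticipates this reaction. Substituting into P = 208 - 0.5Q gives P = 231/2 - (1/4)q_D, so π_D = (231/2 - (1/4)q_D)q_D - 23q_D.
Leader FOC: 185/2 - (1/2)q_D = 0, so q_D = 185.
Then q_R = (185 - (1/2)·185) = 185/2.
Price P = 208 - (1/2)·(555/2) = 277/4.
Rigel's profit: (277/4 - 23)·(185/2) - 3916 = 362.1250.

362.13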